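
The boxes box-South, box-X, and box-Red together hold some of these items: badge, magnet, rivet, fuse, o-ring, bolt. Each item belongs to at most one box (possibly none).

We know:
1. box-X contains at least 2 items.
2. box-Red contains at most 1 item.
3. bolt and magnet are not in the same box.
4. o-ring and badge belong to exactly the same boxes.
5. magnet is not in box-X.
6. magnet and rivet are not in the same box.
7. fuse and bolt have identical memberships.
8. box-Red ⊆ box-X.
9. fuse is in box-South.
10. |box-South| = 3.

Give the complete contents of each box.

From (5): magnet ∉ box-X.
From (9): fuse ∈ box-South.
(7): bolt matches fuse: bolt ∈ box-South.
(8) contrapositive: magnet ∉ box-Red.
(3): magnet ∉ box-South.
Suppose badge ∈ box-South: no assignment then satisfies all the clues, so badge ∉ box-South.

box-South = {bolt, fuse, rivet}; box-X = {badge, o-ring}; box-Red = {}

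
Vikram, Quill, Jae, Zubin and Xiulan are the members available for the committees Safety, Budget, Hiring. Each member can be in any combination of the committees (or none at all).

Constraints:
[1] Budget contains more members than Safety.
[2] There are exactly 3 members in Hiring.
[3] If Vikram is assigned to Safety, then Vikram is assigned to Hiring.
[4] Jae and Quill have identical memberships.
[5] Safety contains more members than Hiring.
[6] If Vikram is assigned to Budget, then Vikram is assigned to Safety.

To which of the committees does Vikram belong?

Vikram: Budget, Hiring, Safety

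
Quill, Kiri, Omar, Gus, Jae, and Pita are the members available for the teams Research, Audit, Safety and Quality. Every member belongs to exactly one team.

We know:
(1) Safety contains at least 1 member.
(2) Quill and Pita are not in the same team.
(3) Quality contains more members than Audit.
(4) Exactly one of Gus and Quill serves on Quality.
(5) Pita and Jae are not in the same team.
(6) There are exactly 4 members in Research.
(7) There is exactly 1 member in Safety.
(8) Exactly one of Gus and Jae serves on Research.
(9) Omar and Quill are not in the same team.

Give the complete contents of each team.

Research = {Gus, Kiri, Omar, Pita}; Audit = {}; Safety = {Jae}; Quality = {Quill}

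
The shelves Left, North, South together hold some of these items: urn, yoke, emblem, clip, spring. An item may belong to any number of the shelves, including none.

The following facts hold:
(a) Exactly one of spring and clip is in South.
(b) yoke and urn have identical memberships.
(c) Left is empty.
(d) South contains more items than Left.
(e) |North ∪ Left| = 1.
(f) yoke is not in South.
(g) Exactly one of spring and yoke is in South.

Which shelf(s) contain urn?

From (f): yoke ∉ South.
(b): urn matches yoke: urn ∉ South.
(c): Left already has 0, so the rest are out.
(g) (exactly one): spring ∈ South.
(a) (exactly one): clip ∉ South.
Suppose urn ∈ North: no assignment then satisfies all the clues, so urn ∉ North.

urn: none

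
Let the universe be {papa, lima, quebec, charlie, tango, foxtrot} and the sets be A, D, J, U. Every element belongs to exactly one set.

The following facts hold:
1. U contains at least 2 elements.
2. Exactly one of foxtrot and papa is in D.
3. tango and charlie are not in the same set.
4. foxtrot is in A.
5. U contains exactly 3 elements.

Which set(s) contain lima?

lima: U

From (4): foxtrot ∈ A.
(2) (exactly one): papa ∈ D.
Suppose lima ∈ A: no assignment then satisfies all the clues, so lima ∉ A.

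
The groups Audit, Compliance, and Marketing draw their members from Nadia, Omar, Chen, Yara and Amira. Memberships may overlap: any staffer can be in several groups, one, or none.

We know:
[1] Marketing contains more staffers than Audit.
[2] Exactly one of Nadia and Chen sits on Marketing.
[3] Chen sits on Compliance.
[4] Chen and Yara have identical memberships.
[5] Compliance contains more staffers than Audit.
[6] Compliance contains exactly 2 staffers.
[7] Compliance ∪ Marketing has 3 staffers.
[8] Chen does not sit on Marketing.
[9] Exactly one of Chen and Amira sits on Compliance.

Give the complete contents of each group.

Audit = {}; Compliance = {Chen, Yara}; Marketing = {Nadia}

From (3): Chen ∈ Compliance.
From (8): Chen ∉ Marketing.
(2) (exactly one): Nadia ∈ Marketing.
(4): Yara matches Chen: Yara ∈ Compliance.
(4): Yara matches Chen: Yara ∉ Marketing.
(6): Compliance already has 2, so the rest are out.
Suppose Nadia ∈ Audit: no assignment then satisfies all the clues, so Nadia ∉ Audit.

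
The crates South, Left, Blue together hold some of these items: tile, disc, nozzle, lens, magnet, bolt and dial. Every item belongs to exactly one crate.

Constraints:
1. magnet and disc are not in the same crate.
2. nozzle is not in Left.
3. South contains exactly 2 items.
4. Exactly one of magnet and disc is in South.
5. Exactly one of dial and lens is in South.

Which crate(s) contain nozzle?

nozzle: Blue

From (2): nozzle ∉ Left.
Suppose nozzle ∈ South: no assignment then satisfies all the clues, so nozzle ∉ South.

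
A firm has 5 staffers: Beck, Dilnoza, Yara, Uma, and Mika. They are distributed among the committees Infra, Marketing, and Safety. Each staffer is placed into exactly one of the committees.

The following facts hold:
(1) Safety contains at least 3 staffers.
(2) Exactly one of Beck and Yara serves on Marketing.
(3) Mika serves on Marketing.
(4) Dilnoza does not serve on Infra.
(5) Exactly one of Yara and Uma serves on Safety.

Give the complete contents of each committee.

Infra = {}; Marketing = {Mika, Yara}; Safety = {Beck, Dilnoza, Uma}

From (3): Mika ∈ Marketing.
From (4): Dilnoza ∉ Infra.
Suppose Beck ∈ Infra: no assignment then satisfies all the clues, so Beck ∉ Infra.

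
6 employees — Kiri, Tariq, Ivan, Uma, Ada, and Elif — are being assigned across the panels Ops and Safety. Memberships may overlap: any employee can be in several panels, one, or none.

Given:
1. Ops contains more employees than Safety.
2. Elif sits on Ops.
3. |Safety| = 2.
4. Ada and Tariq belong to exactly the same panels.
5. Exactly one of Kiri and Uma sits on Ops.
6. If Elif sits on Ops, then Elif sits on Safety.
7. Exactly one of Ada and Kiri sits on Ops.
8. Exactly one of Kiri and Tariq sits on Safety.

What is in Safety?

Safety = {Elif, Kiri}

From (2): Elif ∈ Ops.
(6): Elif ∈ Safety.
Suppose Kiri ∉ Safety: no assignment then satisfies all the clues, so Kiri ∈ Safety.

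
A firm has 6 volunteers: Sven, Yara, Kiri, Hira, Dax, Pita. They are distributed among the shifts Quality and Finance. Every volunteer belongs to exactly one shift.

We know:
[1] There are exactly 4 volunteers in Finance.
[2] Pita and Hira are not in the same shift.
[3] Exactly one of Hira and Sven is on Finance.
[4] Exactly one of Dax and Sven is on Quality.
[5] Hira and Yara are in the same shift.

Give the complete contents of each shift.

Quality = {Pita, Sven}; Finance = {Dax, Hira, Kiri, Yara}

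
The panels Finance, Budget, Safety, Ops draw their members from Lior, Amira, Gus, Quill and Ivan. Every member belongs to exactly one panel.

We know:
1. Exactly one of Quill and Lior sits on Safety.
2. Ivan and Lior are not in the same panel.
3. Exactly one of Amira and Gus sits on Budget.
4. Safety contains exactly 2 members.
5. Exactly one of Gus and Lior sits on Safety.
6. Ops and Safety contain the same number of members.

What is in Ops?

Ops = {Ivan, Quill}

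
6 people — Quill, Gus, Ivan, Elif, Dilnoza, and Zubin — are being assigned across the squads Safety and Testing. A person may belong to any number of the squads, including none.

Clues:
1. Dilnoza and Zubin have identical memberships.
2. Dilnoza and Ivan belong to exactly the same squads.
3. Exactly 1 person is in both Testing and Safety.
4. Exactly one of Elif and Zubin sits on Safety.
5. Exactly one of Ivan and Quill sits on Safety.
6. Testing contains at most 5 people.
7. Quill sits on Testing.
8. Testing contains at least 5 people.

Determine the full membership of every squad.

Safety = {Elif, Quill}; Testing = {Dilnoza, Gus, Ivan, Quill, Zubin}

From (7): Quill ∈ Testing.
Suppose Quill ∉ Safety: no assignment then satisfies all the clues, so Quill ∈ Safety.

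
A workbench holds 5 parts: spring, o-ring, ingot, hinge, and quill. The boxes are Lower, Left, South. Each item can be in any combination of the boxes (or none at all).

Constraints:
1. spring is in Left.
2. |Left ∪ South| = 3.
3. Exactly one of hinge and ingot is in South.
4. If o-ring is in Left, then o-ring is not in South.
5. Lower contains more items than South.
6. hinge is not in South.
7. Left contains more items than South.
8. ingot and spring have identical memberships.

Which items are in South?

From (1): spring ∈ Left.
From (6): hinge ∉ South.
(3) (exactly one): ingot ∈ South.
(8): ingot matches spring: ingot ∈ Left.
(8): spring matches ingot: spring ∈ South.
Suppose o-ring ∈ South: no assignment then satisfies all the clues, so o-ring ∉ South.

South = {ingot, spring}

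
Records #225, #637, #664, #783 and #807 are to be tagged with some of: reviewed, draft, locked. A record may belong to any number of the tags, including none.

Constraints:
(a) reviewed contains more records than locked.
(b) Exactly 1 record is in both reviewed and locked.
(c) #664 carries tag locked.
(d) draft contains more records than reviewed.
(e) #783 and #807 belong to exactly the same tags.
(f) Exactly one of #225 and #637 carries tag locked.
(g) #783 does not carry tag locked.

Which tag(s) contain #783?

#783: draft, reviewed

From (c): #664 ∈ locked.
From (g): #783 ∉ locked.
(e): #807 matches #783: #807 ∉ locked.
Suppose #783 ∉ reviewed: no assignment then satisfies all the clues, so #783 ∈ reviewed.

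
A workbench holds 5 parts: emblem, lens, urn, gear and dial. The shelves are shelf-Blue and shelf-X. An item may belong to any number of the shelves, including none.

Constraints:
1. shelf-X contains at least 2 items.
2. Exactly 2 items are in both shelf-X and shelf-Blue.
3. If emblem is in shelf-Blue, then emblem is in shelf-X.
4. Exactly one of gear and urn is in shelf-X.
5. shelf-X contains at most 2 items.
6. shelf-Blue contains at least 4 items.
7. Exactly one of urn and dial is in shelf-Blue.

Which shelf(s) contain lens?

lens: shelf-Blue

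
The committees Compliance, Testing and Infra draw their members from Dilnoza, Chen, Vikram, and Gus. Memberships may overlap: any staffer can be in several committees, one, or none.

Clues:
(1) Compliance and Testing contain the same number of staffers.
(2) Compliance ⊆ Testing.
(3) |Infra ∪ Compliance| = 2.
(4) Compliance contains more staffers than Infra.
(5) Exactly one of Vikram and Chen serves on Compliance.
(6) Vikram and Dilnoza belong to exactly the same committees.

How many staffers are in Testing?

2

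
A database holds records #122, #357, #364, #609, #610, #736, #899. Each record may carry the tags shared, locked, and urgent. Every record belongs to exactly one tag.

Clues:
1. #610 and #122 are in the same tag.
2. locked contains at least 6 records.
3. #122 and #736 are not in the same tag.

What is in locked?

locked = {#122, #357, #364, #609, #610, #899}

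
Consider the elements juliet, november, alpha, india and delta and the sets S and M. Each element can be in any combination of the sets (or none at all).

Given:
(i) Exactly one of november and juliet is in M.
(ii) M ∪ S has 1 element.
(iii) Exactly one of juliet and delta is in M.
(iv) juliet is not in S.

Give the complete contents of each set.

S = {}; M = {juliet}

From (iv): juliet ∉ S.
Suppose juliet ∉ M: no assignment then satisfies all the clues, so juliet ∈ M.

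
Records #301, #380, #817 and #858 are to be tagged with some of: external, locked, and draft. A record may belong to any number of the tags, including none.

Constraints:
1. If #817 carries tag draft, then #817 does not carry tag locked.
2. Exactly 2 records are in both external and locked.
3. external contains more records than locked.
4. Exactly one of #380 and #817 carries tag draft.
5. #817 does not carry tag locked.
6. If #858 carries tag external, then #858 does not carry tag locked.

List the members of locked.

locked = {#301, #380}

From (5): #817 ∉ locked.
Suppose #301 ∉ locked: no assignment then satisfies all the clues, so #301 ∈ locked.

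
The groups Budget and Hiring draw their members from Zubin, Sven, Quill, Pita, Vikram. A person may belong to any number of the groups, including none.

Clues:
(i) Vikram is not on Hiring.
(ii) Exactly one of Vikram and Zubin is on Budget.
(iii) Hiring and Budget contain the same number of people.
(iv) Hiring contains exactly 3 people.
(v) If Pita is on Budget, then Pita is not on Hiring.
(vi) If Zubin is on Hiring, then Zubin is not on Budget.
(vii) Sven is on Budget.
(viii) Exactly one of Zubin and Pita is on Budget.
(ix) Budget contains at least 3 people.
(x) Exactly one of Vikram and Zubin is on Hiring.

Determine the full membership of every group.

From (i): Vikram ∉ Hiring.
From (vii): Sven ∈ Budget.
(x) (exactly one): Zubin ∈ Hiring.
(vi): Zubin ∉ Budget.
(viii) (exactly one): Pita ∈ Budget.
(ii) (exactly one): Vikram ∈ Budget.
(v): Pita ∉ Hiring.
(iv): only 3 candidates remain for Hiring, so all are in.
Suppose Quill ∈ Budget: no assignment then satisfies all the clues, so Quill ∉ Budget.

Budget = {Pita, Sven, Vikram}; Hiring = {Quill, Sven, Zubin}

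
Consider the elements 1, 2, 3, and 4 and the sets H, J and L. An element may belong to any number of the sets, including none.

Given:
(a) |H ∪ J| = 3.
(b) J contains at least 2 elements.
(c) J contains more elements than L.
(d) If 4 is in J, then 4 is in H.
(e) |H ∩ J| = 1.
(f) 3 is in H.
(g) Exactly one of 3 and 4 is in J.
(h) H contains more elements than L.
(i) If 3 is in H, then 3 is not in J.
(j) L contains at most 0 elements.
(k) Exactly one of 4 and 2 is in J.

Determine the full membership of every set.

H = {3, 4}; J = {1, 4}; L = {}

From (f): 3 ∈ H.
(i): 3 ∉ J.
(j): L already has 0, so the rest are out.
(g) (exactly one): 4 ∈ J.
(k) (exactly one): 2 ∉ J.
(b): only 2 candidates remain for J, so all are in.
(d): 4 ∈ H.
Suppose 1 ∈ H: no assignment then satisfies all the clues, so 1 ∉ H.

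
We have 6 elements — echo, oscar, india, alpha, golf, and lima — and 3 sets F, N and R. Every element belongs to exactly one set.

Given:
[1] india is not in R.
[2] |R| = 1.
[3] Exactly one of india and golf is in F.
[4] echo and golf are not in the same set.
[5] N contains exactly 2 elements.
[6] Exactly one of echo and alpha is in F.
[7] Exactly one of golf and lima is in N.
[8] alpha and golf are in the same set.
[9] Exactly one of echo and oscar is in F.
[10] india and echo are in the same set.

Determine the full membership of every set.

F = {echo, india, lima}; N = {alpha, golf}; R = {oscar}

From (1): india ∉ R.
(10): echo matches india: echo ∉ R.
Suppose echo ∉ F: no assignment then satisfies all the clues, so echo ∈ F.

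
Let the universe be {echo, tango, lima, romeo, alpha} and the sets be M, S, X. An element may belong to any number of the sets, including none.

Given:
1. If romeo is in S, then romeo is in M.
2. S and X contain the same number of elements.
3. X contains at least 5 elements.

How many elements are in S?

5

(3): only 5 candidates remain for X, so all are in.
Suppose echo ∉ S: no assignment then satisfies all the clues, so echo ∈ S.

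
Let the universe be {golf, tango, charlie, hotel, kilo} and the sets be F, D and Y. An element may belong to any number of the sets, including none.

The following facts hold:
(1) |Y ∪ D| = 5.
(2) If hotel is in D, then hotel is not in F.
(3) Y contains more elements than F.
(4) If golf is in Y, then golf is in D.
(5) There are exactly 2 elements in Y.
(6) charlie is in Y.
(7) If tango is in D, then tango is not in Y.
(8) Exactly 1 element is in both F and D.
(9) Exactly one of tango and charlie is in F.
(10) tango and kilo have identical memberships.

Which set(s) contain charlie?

charlie: D, F, Y

From (6): charlie ∈ Y.
Suppose charlie ∉ F: no assignment then satisfies all the clues, so charlie ∈ F.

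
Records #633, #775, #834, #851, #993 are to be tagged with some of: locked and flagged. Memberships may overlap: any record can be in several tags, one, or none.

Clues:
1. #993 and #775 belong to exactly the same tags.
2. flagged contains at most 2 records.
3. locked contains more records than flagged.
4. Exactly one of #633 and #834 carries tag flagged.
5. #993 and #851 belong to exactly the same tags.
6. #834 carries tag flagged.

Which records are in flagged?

flagged = {#834}

From (6): #834 ∈ flagged.
(4) (exactly one): #633 ∉ flagged.
Suppose #775 ∈ flagged: no assignment then satisfies all the clues, so #775 ∉ flagged.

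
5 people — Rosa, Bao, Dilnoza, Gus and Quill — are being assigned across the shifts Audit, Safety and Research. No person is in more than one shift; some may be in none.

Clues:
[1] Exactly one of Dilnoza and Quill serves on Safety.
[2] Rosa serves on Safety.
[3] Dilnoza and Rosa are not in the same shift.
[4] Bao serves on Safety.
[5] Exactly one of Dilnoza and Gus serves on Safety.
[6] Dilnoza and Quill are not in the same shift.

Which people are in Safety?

Safety = {Bao, Gus, Quill, Rosa}

From (2): Rosa ∈ Safety.
From (4): Bao ∈ Safety.
(3): Dilnoza ∉ Safety.
(5) (exactly one): Gus ∈ Safety.
(1) (exactly one): Quill ∈ Safety.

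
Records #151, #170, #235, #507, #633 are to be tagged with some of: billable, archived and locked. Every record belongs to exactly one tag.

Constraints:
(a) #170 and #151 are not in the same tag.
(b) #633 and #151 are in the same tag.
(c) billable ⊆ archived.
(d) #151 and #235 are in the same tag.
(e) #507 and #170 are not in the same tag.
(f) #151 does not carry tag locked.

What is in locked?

locked = {#170}

From (f): #151 ∉ locked.
(b): #633 matches #151: #633 ∉ locked.
(d): #235 matches #151: #235 ∉ locked.
Suppose #170 ∉ locked: no assignment then satisfies all the clues, so #170 ∈ locked.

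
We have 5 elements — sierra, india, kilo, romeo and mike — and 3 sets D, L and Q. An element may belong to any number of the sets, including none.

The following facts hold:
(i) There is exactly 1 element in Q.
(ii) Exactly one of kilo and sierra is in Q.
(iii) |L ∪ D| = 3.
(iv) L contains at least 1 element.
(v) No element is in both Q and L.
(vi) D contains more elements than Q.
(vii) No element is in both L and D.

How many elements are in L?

1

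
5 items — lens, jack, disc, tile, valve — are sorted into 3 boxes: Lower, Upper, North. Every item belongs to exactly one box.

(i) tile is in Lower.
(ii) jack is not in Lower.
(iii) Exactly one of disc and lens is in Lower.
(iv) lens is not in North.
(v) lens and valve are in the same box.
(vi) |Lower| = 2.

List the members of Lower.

From (i): tile ∈ Lower.
From (ii): jack ∉ Lower.
From (iv): lens ∉ North.
(v): valve matches lens: valve ∉ North.
Suppose lens ∈ Lower: no assignment then satisfies all the clues, so lens ∉ Lower.

Lower = {disc, tile}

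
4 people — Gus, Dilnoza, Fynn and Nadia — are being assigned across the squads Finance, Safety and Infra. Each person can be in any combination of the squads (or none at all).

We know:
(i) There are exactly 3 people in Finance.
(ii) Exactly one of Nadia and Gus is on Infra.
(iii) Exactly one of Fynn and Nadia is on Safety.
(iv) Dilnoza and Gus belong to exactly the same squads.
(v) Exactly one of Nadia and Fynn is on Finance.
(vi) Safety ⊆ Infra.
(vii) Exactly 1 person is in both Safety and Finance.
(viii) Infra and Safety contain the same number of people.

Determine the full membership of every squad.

Finance = {Dilnoza, Gus, Nadia}; Safety = {Nadia}; Infra = {Nadia}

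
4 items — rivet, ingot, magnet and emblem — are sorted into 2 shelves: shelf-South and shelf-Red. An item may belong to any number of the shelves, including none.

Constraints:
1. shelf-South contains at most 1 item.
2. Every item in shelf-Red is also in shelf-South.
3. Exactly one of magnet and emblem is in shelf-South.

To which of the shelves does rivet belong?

rivet: none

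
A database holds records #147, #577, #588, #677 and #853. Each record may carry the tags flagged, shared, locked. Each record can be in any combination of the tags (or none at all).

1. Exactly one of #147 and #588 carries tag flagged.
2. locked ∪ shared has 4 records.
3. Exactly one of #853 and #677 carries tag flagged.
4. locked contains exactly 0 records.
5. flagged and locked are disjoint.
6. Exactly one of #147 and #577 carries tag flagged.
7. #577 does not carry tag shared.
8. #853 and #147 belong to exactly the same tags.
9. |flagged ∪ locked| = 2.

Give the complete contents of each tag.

flagged = {#147, #853}; shared = {#147, #588, #677, #853}; locked = {}

From (7): #577 ∉ shared.
(4): locked already has 0, so the rest are out.
Suppose #147 ∉ flagged: no assignment then satisfies all the clues, so #147 ∈ flagged.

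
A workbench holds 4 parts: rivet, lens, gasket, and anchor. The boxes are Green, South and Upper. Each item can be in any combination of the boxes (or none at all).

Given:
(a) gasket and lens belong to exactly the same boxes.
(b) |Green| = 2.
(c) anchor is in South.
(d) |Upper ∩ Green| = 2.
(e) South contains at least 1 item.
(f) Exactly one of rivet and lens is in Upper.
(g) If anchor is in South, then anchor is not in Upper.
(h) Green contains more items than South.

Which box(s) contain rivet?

rivet: none

From (c): anchor ∈ South.
(g): anchor ∉ Upper.
Suppose rivet ∈ Green: no assignment then satisfies all the clues, so rivet ∉ Green.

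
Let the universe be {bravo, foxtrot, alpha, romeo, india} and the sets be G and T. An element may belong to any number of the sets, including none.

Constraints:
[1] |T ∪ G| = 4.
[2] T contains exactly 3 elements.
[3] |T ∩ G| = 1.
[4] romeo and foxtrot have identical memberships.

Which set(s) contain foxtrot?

foxtrot: T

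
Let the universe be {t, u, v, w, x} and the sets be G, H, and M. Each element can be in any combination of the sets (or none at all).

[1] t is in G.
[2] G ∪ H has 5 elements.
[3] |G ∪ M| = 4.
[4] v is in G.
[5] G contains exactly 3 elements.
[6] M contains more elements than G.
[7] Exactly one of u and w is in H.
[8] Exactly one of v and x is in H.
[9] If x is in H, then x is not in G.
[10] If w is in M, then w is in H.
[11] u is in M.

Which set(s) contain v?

From (1): t ∈ G.
From (4): v ∈ G.
From (11): u ∈ M.
Suppose v ∈ H: no assignment then satisfies all the clues, so v ∉ H.

v: G, M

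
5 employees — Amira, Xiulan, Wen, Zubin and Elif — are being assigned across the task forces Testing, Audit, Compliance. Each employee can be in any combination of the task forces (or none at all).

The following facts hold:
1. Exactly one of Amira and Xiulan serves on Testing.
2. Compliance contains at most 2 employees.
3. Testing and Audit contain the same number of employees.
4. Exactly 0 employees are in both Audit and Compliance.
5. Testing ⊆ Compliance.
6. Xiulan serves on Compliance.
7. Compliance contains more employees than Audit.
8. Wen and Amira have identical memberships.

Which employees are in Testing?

Testing = {Xiulan}

From (6): Xiulan ∈ Compliance.
Suppose Amira ∈ Testing: no assignment then satisfies all the clues, so Amira ∉ Testing.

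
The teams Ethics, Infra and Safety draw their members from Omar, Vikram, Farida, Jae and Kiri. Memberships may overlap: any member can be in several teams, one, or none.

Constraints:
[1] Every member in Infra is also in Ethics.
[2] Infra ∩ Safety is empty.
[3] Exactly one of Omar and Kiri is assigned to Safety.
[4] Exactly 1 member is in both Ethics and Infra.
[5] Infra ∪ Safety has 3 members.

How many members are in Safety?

2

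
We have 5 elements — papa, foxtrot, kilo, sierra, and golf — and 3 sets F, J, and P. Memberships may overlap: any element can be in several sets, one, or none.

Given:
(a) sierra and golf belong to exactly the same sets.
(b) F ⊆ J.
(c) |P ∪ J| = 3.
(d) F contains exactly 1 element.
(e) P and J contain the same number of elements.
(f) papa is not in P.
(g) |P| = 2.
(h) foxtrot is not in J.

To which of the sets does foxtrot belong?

foxtrot: P

From (f): papa ∉ P.
From (h): foxtrot ∉ J.
(b) contrapositive: foxtrot ∉ F.
Suppose foxtrot ∉ P: no assignment then satisfies all the clues, so foxtrot ∈ P.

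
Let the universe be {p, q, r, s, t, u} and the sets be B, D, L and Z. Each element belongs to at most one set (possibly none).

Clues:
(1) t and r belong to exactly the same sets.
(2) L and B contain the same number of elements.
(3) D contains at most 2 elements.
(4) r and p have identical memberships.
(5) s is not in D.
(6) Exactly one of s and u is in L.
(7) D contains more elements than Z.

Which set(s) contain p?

p: none

From (5): s ∉ D.
Suppose p ∈ B: no assignment then satisfies all the clues, so p ∉ B.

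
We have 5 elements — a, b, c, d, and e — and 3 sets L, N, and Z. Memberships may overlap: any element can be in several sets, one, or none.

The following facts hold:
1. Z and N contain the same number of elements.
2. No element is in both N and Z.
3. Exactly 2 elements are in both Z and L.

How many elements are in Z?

2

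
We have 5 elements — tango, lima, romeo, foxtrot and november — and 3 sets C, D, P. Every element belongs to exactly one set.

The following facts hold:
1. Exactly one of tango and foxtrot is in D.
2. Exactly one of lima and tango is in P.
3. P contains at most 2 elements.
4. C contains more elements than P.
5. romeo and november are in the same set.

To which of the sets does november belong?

november: C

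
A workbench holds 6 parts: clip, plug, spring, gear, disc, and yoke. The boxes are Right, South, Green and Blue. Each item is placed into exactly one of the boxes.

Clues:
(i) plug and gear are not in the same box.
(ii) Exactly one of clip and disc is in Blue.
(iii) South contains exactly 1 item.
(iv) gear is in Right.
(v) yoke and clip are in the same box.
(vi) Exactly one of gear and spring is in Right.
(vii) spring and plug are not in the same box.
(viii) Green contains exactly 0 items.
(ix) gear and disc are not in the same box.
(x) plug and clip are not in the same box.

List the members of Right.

Right = {clip, gear, yoke}

From (iv): gear ∈ Right.
(i): plug ∉ Right.
(vi) (exactly one): spring ∉ Right.
(viii): Green already has 0, so the rest are out.
(ix): disc ∉ Right.
Suppose clip ∉ Right: no assignment then satisfies all the clues, so clip ∈ Right.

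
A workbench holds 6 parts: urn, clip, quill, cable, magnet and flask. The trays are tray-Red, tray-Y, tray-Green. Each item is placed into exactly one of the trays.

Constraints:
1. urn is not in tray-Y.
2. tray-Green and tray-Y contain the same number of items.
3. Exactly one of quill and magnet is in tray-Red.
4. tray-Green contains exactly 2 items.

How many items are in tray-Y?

2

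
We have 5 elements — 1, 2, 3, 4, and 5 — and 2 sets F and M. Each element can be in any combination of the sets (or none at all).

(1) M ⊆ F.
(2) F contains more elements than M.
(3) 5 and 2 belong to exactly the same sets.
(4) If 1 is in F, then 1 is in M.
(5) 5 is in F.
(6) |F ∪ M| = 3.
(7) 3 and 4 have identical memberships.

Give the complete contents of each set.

F = {1, 2, 5}; M = {1}

From (5): 5 ∈ F.
(3): 2 matches 5: 2 ∈ F.
Suppose 1 ∉ F: no assignment then satisfies all the clues, so 1 ∈ F.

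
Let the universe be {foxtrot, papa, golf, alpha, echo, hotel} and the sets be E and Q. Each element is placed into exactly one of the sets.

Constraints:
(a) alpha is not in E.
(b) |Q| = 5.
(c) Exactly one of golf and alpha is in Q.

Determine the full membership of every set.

From (a): alpha ∉ E.
Only one set left: alpha ∈ Q.
(c) (exactly one): golf ∉ Q.
Only one set left: golf ∈ E.
(b): only 5 candidates remain for Q, so all are in.

E = {golf}; Q = {alpha, echo, foxtrot, hotel, papa}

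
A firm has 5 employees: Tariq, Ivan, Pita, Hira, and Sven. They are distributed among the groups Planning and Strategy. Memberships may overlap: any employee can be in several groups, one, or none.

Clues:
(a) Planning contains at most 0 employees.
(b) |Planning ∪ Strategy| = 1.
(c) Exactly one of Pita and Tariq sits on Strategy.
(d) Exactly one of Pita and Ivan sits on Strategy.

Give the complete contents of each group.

Planning = {}; Strategy = {Pita}

(a): Planning already has 0, so the rest are out.
Suppose Tariq ∈ Strategy: no assignment then satisfies all the clues, so Tariq ∉ Strategy.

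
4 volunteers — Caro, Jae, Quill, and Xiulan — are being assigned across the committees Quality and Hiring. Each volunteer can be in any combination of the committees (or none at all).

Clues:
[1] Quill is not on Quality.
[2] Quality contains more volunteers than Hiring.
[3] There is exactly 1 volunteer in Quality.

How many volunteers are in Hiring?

0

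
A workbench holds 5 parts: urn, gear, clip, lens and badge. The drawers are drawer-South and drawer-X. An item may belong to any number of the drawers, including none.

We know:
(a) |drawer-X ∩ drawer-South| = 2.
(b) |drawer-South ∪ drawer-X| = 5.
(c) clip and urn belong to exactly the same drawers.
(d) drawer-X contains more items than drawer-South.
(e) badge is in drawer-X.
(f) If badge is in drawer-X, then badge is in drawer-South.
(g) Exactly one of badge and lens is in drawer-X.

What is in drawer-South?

drawer-South = {badge, gear, lens}

From (e): badge ∈ drawer-X.
(f): badge ∈ drawer-South.
(g) (exactly one): lens ∉ drawer-X.
Suppose urn ∈ drawer-South: no assignment then satisfies all the clues, so urn ∉ drawer-South.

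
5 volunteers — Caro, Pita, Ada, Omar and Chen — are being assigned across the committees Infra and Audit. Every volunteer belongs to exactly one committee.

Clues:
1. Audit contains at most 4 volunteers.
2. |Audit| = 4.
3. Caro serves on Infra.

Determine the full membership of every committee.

From (3): Caro ∈ Infra.
(2): only 4 candidates remain for Audit, so all are in.

Infra = {Caro}; Audit = {Ada, Chen, Omar, Pita}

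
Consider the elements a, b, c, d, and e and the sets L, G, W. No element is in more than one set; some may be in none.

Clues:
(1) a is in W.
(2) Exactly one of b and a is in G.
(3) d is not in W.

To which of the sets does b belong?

b: G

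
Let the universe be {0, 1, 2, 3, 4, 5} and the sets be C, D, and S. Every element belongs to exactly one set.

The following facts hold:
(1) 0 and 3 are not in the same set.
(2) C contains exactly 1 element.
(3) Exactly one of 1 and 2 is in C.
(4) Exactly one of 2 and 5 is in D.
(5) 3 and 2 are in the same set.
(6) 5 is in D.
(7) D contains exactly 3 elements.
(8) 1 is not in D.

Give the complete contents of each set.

From (6): 5 ∈ D.
From (8): 1 ∉ D.
(4) (exactly one): 2 ∉ D.
(5): 3 matches 2: 3 ∉ D.
(7): only 3 candidates remain for D, so all are in.
Suppose 1 ∉ C: no assignment then satisfies all the clues, so 1 ∈ C.

C = {1}; D = {0, 4, 5}; S = {2, 3}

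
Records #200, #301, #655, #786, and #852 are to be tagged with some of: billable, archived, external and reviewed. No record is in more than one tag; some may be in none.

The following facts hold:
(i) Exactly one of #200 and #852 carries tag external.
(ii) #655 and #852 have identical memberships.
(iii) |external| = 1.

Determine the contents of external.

external = {#200}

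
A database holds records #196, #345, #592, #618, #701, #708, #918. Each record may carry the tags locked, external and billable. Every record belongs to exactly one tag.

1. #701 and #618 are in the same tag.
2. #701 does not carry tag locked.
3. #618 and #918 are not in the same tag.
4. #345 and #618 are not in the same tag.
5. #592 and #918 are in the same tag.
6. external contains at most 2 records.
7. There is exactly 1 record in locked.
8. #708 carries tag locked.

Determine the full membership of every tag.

locked = {#708}; external = {#618, #701}; billable = {#196, #345, #592, #918}

From (2): #701 ∉ locked.
From (8): #708 ∈ locked.
(1): #618 matches #701: #618 ∉ locked.
(7): locked already has 1, so the rest are out.
Suppose #196 ∈ external: no assignment then satisfies all the clues, so #196 ∉ external.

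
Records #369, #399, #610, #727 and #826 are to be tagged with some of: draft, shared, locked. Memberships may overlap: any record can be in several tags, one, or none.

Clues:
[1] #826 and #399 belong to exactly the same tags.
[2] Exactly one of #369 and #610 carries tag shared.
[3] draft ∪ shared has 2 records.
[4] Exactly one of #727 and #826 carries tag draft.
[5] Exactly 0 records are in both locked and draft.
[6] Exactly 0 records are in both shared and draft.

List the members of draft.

draft = {#727}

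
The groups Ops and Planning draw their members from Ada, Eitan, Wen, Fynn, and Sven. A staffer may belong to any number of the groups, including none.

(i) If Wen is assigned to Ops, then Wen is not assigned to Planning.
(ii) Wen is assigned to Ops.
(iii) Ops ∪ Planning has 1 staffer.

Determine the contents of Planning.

Planning = {}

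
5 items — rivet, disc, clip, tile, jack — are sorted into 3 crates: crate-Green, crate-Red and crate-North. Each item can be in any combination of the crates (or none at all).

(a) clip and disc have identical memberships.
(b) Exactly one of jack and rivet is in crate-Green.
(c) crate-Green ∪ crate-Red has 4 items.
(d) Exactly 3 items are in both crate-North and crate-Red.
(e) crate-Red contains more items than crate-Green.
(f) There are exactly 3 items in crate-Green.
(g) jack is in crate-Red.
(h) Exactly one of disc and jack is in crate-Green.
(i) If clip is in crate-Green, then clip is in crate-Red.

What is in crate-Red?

crate-Red = {clip, disc, jack, rivet}

From (g): jack ∈ crate-Red.
Suppose rivet ∉ crate-Red: no assignment then satisfies all the clues, so rivet ∈ crate-Red.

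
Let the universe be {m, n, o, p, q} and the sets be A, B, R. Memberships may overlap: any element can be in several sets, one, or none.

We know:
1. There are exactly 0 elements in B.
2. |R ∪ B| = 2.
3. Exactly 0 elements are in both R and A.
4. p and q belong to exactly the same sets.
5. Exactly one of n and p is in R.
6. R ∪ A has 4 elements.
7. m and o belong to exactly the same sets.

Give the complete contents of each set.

A = {m, o}; B = {}; R = {p, q}

(1): B already has 0, so the rest are out.
Suppose m ∉ A: no assignment then satisfies all the clues, so m ∈ A.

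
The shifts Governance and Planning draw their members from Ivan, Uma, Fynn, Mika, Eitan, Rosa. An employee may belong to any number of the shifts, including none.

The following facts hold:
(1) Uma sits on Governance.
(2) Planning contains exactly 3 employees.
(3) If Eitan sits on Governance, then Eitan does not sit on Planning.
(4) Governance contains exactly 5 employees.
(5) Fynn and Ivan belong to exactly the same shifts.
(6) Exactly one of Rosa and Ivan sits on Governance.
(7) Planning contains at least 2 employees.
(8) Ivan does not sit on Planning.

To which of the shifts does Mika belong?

Mika: Governance, Planning

From (1): Uma ∈ Governance.
From (8): Ivan ∉ Planning.
(5): Fynn matches Ivan: Fynn ∉ Planning.
Suppose Mika ∉ Governance: no assignment then satisfies all the clues, so Mika ∈ Governance.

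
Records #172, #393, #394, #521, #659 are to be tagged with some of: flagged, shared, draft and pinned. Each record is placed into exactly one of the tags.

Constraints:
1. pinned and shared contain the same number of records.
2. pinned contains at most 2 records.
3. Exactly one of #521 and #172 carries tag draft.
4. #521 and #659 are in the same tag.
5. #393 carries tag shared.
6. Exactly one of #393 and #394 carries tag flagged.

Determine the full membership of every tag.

From (5): #393 ∈ shared.
(6) (exactly one): #394 ∈ flagged.
Suppose #172 ∈ flagged: no assignment then satisfies all the clues, so #172 ∉ flagged.

flagged = {#394}; shared = {#393}; draft = {#521, #659}; pinned = {#172}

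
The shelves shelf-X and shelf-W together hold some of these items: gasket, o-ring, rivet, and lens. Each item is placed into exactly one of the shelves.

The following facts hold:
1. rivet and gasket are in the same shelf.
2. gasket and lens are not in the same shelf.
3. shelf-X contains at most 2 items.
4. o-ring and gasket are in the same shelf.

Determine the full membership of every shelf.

shelf-X = {lens}; shelf-W = {gasket, o-ring, rivet}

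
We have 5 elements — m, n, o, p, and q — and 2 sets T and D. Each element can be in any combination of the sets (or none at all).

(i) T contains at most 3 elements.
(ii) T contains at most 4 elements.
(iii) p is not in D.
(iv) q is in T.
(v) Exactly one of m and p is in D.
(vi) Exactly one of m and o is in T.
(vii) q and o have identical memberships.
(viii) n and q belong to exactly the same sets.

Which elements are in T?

From (iii): p ∉ D.
From (iv): q ∈ T.
(v) (exactly one): m ∈ D.
(vii): o matches q: o ∈ T.
(viii): n matches q: n ∈ T.
(i): T already has 3, so the rest are out.

T = {n, o, q}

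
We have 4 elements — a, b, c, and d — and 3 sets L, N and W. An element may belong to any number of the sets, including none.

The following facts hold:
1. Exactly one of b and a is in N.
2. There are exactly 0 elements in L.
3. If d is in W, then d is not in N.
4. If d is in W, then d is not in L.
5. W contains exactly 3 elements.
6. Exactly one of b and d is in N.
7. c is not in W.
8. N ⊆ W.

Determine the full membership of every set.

L = {}; N = {b}; W = {a, b, d}

From (7): c ∉ W.
(2): L already has 0, so the rest are out.
(5): only 3 candidates remain for W, so all are in.
(8) contrapositive: c ∉ N.
(3): d ∉ N.
(6) (exactly one): b ∈ N.
(1) (exactly one): a ∉ N.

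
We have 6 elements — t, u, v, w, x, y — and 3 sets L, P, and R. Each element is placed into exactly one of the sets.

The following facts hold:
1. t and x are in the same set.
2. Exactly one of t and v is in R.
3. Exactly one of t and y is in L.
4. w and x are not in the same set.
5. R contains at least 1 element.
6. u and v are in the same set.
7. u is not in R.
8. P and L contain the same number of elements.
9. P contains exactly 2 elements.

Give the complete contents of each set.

L = {w, y}; P = {u, v}; R = {t, x}

From (7): u ∉ R.
(6): v matches u: v ∉ R.
(2) (exactly one): t ∈ R.
(3) (exactly one): y ∈ L.
(1): x matches t: x ∉ L.
(1): x matches t: x ∉ P.
(1): x matches t: x ∈ R.
(4): w ∉ R.
Suppose u ∈ L: no assignment then satisfies all the clues, so u ∉ L.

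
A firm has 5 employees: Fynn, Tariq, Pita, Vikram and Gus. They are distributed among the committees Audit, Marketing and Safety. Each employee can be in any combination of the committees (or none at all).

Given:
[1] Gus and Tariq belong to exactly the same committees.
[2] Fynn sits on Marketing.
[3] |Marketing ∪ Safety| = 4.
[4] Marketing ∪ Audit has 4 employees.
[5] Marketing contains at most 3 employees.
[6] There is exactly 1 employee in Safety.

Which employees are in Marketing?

From (2): Fynn ∈ Marketing.
Suppose Tariq ∉ Marketing: no assignment then satisfies all the clues, so Tariq ∈ Marketing.

Marketing = {Fynn, Gus, Tariq}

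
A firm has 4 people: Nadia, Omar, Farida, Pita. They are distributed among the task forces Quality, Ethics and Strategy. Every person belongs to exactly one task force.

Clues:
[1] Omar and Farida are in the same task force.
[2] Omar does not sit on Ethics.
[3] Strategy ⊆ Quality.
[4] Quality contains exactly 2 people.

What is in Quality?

Quality = {Farida, Omar}

From (2): Omar ∉ Ethics.
(1): Farida matches Omar: Farida ∉ Ethics.
Suppose Nadia ∈ Quality: no assignment then satisfies all the clues, so Nadia ∉ Quality.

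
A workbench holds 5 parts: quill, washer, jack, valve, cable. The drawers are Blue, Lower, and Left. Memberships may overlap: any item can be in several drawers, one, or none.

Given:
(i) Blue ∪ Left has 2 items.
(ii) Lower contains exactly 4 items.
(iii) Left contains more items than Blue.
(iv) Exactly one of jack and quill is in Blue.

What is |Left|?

2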